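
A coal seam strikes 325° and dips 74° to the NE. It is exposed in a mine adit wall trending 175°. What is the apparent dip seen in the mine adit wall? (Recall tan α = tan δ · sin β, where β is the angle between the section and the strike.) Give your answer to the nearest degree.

Angle between strike (325°) and section (175°): β = 30°.
tan α = tan 74° × sin 30° = 3.4874 × 0.5000 = 1.7437
apparent dip = arctan 1.7437 = 60.17°

60°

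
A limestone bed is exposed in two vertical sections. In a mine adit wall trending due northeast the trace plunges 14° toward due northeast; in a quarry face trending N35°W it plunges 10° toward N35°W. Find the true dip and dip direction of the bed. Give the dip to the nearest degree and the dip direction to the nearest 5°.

true dip 16°, dip direction 015°

Represent each trace as a vector plunging at its apparent dip toward its trend (east-north-up frame): v₁ = (0.686, 0.686, -0.242), v₂ = (-0.565, 0.807, -0.174).
Cross product v₁ × v₂ gives the pole to the plane: n ∝ (0.076, 0.256, 0.941).
Dip δ = arctan(|n_h|/n_z) = arctan(0.267/0.941) = 15.8°.
Dip direction = atan2(0.076, 0.256) = 17° (azimuth of n's horizontal projection).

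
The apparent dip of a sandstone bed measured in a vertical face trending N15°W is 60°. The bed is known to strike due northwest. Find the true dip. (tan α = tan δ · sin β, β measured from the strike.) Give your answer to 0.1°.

β = acute angle between strike due northwest and section N15°W = 30°.
tan(true dip) = tan 60° / sin 30° = 3.4641
δ = arctan(3.4641) = 73.90°

73.9°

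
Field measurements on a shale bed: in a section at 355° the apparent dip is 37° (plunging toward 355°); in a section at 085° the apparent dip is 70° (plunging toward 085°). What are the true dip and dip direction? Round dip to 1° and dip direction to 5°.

The two traces are lines in the plane: v₁ = (sin 355°·cos 37°, cos 355°·cos 37°, −sin 37°), v₂ = (sin 85°·cos 70°, cos 85°·cos 70°, −sin 70°).
Cross product v₁ × v₂ gives the pole to the plane: n ∝ (0.730, 0.270, 0.273).
True dip = arccos(n_z / |n|) = arccos(0.3312) = 70.7°.
Dip direction = azimuth of (n_x, n_y) = atan2(0.730, 0.270) = 70°.

true dip 71°, dip direction 070°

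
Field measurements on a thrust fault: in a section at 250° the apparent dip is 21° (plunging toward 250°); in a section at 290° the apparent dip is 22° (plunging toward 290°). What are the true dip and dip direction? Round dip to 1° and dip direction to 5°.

Represent each trace as a vector plunging at its apparent dip toward its trend (east-north-up frame): v₁ = (-0.877, -0.319, -0.358), v₂ = (-0.871, 0.317, -0.375).
The plane normal is n = v₁ × v₂ ∝ (-0.233, 0.016, 0.556).
True dip = arccos(n_z / |n|) = arccos(0.9219) = 22.8°.
Dip direction = atan2(-0.233, 0.016) = 274° (azimuth of n's horizontal projection).

true dip 23°, dip direction 275°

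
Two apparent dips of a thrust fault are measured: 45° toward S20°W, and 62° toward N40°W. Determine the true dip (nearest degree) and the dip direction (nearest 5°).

Represent each trace as a vector plunging at its apparent dip toward its trend (east-north-up frame): v₁ = (-0.242, -0.664, -0.707), v₂ = (-0.302, 0.360, -0.883).
The plane normal is n = v₁ × v₂ ∝ (-0.841, 0.000, 0.287).
True dip = arccos(n_z / |n|) = arccos(0.3235) = 71.1°.
Dip direction = atan2(-0.841, 0.000) = 270° (azimuth of n's horizontal projection).

true dip 71°, dip direction 270°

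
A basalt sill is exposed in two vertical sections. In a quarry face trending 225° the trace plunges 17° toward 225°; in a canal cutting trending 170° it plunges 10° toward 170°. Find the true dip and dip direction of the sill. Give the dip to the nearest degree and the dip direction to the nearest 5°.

The two traces are lines in the plane: v₁ = (sin 225°·cos 17°, cos 225°·cos 17°, −sin 17°), v₂ = (sin 170°·cos 10°, cos 170°·cos 10°, −sin 10°).
n = v₁ × v₂ = (-0.166, -0.167, 0.771) (taken with n_z > 0).
tan δ = √(n_x²+n_y²)/n_z = 0.236/0.771, so δ = 17.0°.
The horizontal component of n points toward azimuth atan2(n_x, n_y) = 225°, the dip direction.

true dip 17°, dip direction 225°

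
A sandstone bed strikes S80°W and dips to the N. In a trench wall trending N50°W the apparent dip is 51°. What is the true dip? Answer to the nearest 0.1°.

58.2°

β = acute angle between strike S80°W and section N50°W = 50°.
tan(true dip) = tan 51° / sin 50° = 1.6120
true dip = arctan 1.6120 = 58.19°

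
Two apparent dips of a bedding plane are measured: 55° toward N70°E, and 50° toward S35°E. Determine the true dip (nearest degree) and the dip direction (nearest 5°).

The two traces are lines in the plane: v₁ = (sin 70°·cos 55°, cos 70°·cos 55°, −sin 55°), v₂ = (sin 145°·cos 50°, cos 145°·cos 50°, −sin 50°).
The plane normal is n = v₁ × v₂ ∝ (0.582, -0.111, 0.356).
True dip = arccos(n_z / |n|) = arccos(0.5154) = 59.0°.
Dip direction = atan2(0.582, -0.111) = 101° (azimuth of n's horizontal projection).

true dip 59°, dip direction 100°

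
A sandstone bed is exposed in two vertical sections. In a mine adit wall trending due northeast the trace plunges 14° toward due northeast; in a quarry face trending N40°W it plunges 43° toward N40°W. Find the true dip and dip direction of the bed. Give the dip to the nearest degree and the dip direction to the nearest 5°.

The two traces are lines in the plane: v₁ = (sin 45°·cos 14°, cos 45°·cos 14°, −sin 14°), v₂ = (sin 320°·cos 43°, cos 320°·cos 43°, −sin 43°).
n = v₁ × v₂ = (-0.332, 0.582, 0.707) (taken with n_z > 0).
True dip = arccos(n_z / |n|) = arccos(0.7259) = 43.5°.
Dip direction = azimuth of (n_x, n_y) = atan2(-0.332, 0.582) = 330°.

true dip 43°, dip direction 330°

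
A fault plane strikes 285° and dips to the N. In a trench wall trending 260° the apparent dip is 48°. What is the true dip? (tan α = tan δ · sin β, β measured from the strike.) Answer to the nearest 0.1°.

The section is 25° from the strike.
tan δ = tan α / sin β = tan 48° / sin 25° = 1.1106 / 0.4226 = 2.6279
δ = arctan(2.6279) = 69.17°

69.2°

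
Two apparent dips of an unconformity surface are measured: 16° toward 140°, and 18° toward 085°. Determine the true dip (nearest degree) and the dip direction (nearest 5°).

true dip 19°, dip direction 105°

Each apparent-dip line lies in the plane. As unit vectors (x east, y north, z up), v₁ plunges 16°→140° and v₂ plunges 18°→085°.
n = v₁ × v₂ = (0.250, -0.070, 0.749) (taken with n_z > 0).
tan δ = √(n_x²+n_y²)/n_z = 0.260/0.749, so δ = 19.2°.
Dip direction = azimuth of (n_x, n_y) = atan2(0.250, -0.070) = 106°.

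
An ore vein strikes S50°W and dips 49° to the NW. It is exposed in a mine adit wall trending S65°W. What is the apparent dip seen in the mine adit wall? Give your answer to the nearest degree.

Angle between strike (S50°W) and section (S65°W): β = 15°.
tan α = tan 49° × sin 15° = 1.1504 × 0.2588 = 0.2977
apparent dip = arctan 0.2977 = 16.58°

17°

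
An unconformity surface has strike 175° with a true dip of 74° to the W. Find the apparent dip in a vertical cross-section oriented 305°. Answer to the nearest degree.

69°

Angle between strike (175°) and section (305°): β = 50°.
tan α = tan 74° × sin 50° = 3.4874 × 0.7660 = 2.6715
apparent dip = arctan 2.6715 = 69.48°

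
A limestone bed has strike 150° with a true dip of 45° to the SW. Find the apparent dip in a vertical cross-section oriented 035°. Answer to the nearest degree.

The strike is 150° and the section trends 035°; the acute angle between them is β = 65°.
tan α = tan 45° × sin 65° = 1.0000 × 0.9063 = 0.9063
apparent dip = arctan 0.9063 = 42.19°

42°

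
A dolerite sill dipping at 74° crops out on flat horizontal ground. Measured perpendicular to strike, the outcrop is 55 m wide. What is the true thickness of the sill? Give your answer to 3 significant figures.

52.9 m

True thickness t = w · sin(dip) = 55 × sin 74°
t = 55 × 0.9613 = 52.869 m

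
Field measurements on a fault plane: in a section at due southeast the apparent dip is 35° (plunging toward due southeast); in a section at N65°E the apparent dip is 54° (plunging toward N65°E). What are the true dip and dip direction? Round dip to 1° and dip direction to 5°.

true dip 54°, dip direction 075°

The two traces are lines in the plane: v₁ = (sin 135°·cos 35°, cos 135°·cos 35°, −sin 35°), v₂ = (sin 65°·cos 54°, cos 65°·cos 54°, −sin 54°).
The plane normal is n = v₁ × v₂ ∝ (0.611, 0.163, 0.452).
tan δ = √(n_x²+n_y²)/n_z = 0.632/0.452, so δ = 54.4°.
The horizontal component of n points toward azimuth atan2(n_x, n_y) = 75°, the dip direction.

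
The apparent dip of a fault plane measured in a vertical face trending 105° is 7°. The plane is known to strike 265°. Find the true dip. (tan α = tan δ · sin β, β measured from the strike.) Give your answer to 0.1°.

19.7°

The section is 20° from the strike.
tan δ = tan α / sin β = tan 7° / sin 20° = 0.1228 / 0.3420 = 0.3590
δ = arctan(0.3590) = 19.75°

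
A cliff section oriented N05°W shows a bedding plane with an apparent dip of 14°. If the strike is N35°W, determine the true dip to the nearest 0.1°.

26.5°

The section is 30° from the strike.
tan δ = tan α / sin β = tan 14° / sin 30° = 0.2493 / 0.5000 = 0.4987
δ = arctan(0.4987) = 26.50°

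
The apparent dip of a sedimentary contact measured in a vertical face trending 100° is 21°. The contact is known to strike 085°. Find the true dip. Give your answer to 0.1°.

β = acute angle between strike 085° and section 100° = 15°.
tan δ = tan α / sin β = tan 21° / sin 15° = 0.3839 / 0.2588 = 1.4831
δ = arctan(1.4831) = 56.01°

56.0°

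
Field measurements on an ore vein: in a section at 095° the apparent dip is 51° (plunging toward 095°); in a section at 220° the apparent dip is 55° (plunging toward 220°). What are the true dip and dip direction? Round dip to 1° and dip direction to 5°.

The two traces are lines in the plane: v₁ = (sin 95°·cos 51°, cos 95°·cos 51°, −sin 51°), v₂ = (sin 220°·cos 55°, cos 220°·cos 55°, −sin 55°).
n = v₁ × v₂ = (0.297, -0.800, 0.296) (taken with n_z > 0).
tan δ = √(n_x²+n_y²)/n_z = 0.853/0.296, so δ = 70.9°.
Dip direction = azimuth of (n_x, n_y) = atan2(0.297, -0.800) = 160°.

true dip 71°, dip direction 160°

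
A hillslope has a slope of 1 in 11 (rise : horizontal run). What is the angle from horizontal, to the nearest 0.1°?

tan θ = 1/11 = 0.0909
θ = arctan(0.0909) = 5.19°

5.2°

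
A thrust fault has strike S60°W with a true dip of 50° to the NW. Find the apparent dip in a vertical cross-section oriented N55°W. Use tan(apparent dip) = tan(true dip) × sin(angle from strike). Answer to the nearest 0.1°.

47.2°

Angle between strike (S60°W) and section (N55°W): β = 65°.
tan(apparent dip) = tan 50° · sin 65° = 1.0801
α = arctan(1.0801) = 47.21°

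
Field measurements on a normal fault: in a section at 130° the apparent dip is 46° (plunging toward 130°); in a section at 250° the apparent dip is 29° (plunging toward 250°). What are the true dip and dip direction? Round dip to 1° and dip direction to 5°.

true dip 58°, dip direction 180°

Each apparent-dip line lies in the plane. As unit vectors (x east, y north, z up), v₁ plunges 46°→130° and v₂ plunges 29°→250°.
The plane normal is n = v₁ × v₂ ∝ (-0.001, -0.849, 0.526).
Dip δ = arctan(|n_h|/n_z) = arctan(0.849/0.526) = 58.2°.
Dip direction = atan2(-0.001, -0.849) = 180° (azimuth of n's horizontal projection).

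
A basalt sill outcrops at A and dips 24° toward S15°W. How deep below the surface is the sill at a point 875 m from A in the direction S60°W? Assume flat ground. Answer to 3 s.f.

275 m

The hole lies 45° from the dip direction, so the down-dip offset is 875 × cos 45° = 618.72 m.
Depth = down-dip offset × tan(dip) = 618.72 × tan 24° = 618.72 × 0.4452
Depth = 275.47 m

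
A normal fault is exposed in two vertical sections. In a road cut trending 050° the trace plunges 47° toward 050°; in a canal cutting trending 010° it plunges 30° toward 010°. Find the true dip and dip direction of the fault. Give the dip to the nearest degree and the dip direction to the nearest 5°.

Represent each trace as a vector plunging at its apparent dip toward its trend (east-north-up frame): v₁ = (0.522, 0.438, -0.731), v₂ = (0.150, 0.853, -0.500).
Cross product v₁ × v₂ gives the pole to the plane: n ∝ (0.405, 0.151, 0.380).
True dip = arccos(n_z / |n|) = arccos(0.6602) = 48.7°.
Dip direction = atan2(0.405, 0.151) = 70° (azimuth of n's horizontal projection).

true dip 49°, dip direction 070°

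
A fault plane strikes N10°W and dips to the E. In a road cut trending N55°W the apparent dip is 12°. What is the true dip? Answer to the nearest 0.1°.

The section is 45° from the strike.
tan δ = tan α / sin β = tan 12° / sin 45° = 0.2126 / 0.7071 = 0.3006
true dip = arctan 0.3006 = 16.73°

16.7°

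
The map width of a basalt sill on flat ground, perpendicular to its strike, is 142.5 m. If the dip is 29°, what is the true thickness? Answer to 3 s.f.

True thickness t = w · sin(dip) = 142.5 × sin 29°
t = 142.5 × 0.4848 = 69.085 m

69.1 m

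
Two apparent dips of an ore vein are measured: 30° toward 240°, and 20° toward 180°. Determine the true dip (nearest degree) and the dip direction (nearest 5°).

true dip 30°, dip direction 230°

The two traces are lines in the plane: v₁ = (sin 240°·cos 30°, cos 240°·cos 30°, −sin 30°), v₂ = (sin 180°·cos 20°, cos 180°·cos 20°, −sin 20°).
The plane normal is n = v₁ × v₂ ∝ (-0.322, -0.257, 0.705).
True dip = arccos(n_z / |n|) = arccos(0.8636) = 30.3°.
Dip direction = azimuth of (n_x, n_y) = atan2(-0.322, -0.257) = 231°.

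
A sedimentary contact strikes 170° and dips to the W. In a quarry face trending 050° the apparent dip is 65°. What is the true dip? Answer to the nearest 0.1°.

68.0°

β = acute angle between strike 170° and section 050° = 60°.
tan δ = tan α / sin β = tan 65° / sin 60° = 2.1445 / 0.8660 = 2.4763
true dip = arctan 2.4763 = 68.01°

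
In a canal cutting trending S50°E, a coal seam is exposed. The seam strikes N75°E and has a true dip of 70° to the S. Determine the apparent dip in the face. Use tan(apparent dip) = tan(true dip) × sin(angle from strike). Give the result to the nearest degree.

66°

Angle between strike (N75°E) and section (S50°E): β = 55°.
tan α = tan 70° × sin 55° = 2.7475 × 0.8192 = 2.2506
apparent dip = arctan 2.2506 = 66.04°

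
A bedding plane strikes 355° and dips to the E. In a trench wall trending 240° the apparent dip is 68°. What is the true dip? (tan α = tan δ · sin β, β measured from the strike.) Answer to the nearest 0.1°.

β = acute angle between strike 355° and section 240° = 65°.
tan δ = tan α / sin β = tan 68° / sin 65° = 2.4751 / 0.9063 = 2.7310
δ = arctan(2.7310) = 69.89°

69.9°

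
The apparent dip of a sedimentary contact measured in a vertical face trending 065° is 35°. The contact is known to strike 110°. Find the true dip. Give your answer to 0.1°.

44.7°

The section is 45° from the strike.
tan δ = tan α / sin β = tan 35° / sin 45° = 0.7002 / 0.7071 = 0.9902
δ = arctan(0.9902) = 44.72°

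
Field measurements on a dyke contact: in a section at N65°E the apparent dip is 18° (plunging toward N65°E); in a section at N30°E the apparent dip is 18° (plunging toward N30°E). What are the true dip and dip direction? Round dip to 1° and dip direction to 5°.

Each apparent-dip line lies in the plane. As unit vectors (x east, y north, z up), v₁ plunges 18°→N65°E and v₂ plunges 18°→N30°E.
n = v₁ × v₂ = (0.130, 0.119, 0.519) (taken with n_z > 0).
Dip δ = arctan(|n_h|/n_z) = arctan(0.177/0.519) = 18.8°.
Dip direction = azimuth of (n_x, n_y) = atan2(0.130, 0.119) = 48°.

true dip 19°, dip direction 050°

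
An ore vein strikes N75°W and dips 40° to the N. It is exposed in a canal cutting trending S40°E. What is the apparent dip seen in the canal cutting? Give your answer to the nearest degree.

26°

The section lies 35° from the strike.
tan(apparent dip) = tan 40° · sin 35° = 0.4813
apparent dip = arctan 0.4813 = 25.70°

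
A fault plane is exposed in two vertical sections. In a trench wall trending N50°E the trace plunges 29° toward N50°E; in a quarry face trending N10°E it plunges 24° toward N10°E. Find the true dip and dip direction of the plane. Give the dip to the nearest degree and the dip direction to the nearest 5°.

true dip 29°, dip direction 045°

Represent each trace as a vector plunging at its apparent dip toward its trend (east-north-up frame): v₁ = (0.670, 0.562, -0.485), v₂ = (0.159, 0.900, -0.407).
Cross product v₁ × v₂ gives the pole to the plane: n ∝ (0.208, 0.196, 0.514).
tan δ = √(n_x²+n_y²)/n_z = 0.285/0.514, so δ = 29.0°.
Dip direction = azimuth of (n_x, n_y) = atan2(0.208, 0.196) = 47°.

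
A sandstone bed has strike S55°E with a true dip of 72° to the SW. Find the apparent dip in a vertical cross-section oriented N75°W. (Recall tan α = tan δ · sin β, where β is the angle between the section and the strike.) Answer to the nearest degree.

46°

Angle between strike (S55°E) and section (N75°W): β = 20°.
tan α = tan 72° × sin 20° = 3.0777 × 0.3420 = 1.0526
α = arctan(1.0526) = 46.47°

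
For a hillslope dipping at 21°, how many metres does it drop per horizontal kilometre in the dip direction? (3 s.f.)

384 m

drop per km = 1000 × tan 21° = 1000 × 0.3839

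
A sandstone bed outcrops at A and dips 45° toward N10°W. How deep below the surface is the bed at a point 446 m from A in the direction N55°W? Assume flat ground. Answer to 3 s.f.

The hole lies 45° from the dip direction, so the down-dip offset is 446 × cos 45° = 315.37 m.
Depth = down-dip offset × tan(dip) = 315.37 × tan 45° = 315.37 × 1.0000
Depth = 315.37 m

315 m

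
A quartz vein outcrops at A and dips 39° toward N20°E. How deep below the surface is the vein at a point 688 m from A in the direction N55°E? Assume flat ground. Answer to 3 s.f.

The hole lies 35° from the dip direction, so the down-dip offset is 688 × cos 35° = 563.58 m.
Depth = down-dip offset × tan(dip) = 563.58 × tan 39° = 563.58 × 0.8098
Depth = 456.38 m

456 m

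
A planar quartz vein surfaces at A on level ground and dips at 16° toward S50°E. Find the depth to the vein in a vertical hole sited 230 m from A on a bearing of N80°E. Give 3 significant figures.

42.4 m

The hole lies 50° from the dip direction, so the down-dip offset is 230 × cos 50° = 147.84 m.
Depth = down-dip offset × tan(dip) = 147.84 × tan 16° = 147.84 × 0.2867
Depth = 42.39 m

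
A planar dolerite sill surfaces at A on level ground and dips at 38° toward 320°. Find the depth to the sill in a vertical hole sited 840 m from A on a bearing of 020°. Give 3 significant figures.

The hole lies 60° from the dip direction, so the down-dip offset is 840 × cos 60° = 420.00 m.
Depth = down-dip offset × tan(dip) = 420.00 × tan 38° = 420.00 × 0.7813
Depth = 328.14 m

328 m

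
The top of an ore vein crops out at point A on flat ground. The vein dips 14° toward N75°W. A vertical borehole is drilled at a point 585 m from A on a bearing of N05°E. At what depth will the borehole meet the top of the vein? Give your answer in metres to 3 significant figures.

25.3 m

The hole lies 80° from the dip direction, so the down-dip offset is 585 × cos 80° = 101.58 m.
Depth = down-dip offset × tan(dip) = 101.58 × tan 14° = 101.58 × 0.2493
Depth = 25.33 m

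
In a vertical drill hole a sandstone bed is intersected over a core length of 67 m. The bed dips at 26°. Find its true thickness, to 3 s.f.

60.2 m

True thickness t = h · cos(dip) = 67 × cos 26°
t = 67 × 0.8988 = 60.219 m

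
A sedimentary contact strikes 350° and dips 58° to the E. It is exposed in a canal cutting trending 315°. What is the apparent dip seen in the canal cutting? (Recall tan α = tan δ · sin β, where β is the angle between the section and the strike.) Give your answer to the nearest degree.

The section lies 35° from the strike.
tan(apparent dip) = tan 58° · sin 35° = 0.9179
α = arctan(0.9179) = 42.55°

43°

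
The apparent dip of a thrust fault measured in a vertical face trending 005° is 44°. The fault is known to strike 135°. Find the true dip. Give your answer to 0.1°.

The section is 50° from the strike.
tan δ = tan α / sin β = tan 44° / sin 50° = 0.9657 / 0.7660 = 1.2606
true dip = arctan 1.2606 = 51.58°

51.6°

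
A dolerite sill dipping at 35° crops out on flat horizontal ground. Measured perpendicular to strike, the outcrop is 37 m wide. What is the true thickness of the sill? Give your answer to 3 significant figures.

21.2 m

True thickness t = w · sin(dip) = 37 × sin 35°
t = 37 × 0.5736 = 21.222 m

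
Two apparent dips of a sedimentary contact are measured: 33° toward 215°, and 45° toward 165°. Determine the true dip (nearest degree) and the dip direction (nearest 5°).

true dip 45°, dip direction 165°

Each apparent-dip line lies in the plane. As unit vectors (x east, y north, z up), v₁ plunges 33°→215° and v₂ plunges 45°→165°.
Cross product v₁ × v₂ gives the pole to the plane: n ∝ (0.114, -0.440, 0.454).
True dip = arccos(n_z / |n|) = arccos(0.7071) = 45.0°.
Dip direction = azimuth of (n_x, n_y) = atan2(0.114, -0.440) = 165°.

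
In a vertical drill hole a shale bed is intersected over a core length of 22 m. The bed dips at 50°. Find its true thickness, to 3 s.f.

True thickness t = h · cos(dip) = 22 × cos 50°
t = 22 × 0.6428 = 14.141 m

14.1 m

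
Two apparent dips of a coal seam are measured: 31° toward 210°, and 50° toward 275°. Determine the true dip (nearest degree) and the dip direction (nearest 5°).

true dip 50°, dip direction 270°

Each apparent-dip line lies in the plane. As unit vectors (x east, y north, z up), v₁ plunges 31°→210° and v₂ plunges 50°→275°.
n = v₁ × v₂ = (-0.598, -0.001, 0.499) (taken with n_z > 0).
True dip = arccos(n_z / |n|) = arccos(0.6413) = 50.1°.
Dip direction = atan2(-0.598, -0.001) = 270° (azimuth of n's horizontal projection).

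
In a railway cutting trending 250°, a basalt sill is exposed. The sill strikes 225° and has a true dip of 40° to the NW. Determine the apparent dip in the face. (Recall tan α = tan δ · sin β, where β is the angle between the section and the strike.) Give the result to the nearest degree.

The section lies 25° from the strike.
tan(apparent dip) = tan 40° · sin 25° = 0.3546
α = arctan(0.3546) = 19.53°

20°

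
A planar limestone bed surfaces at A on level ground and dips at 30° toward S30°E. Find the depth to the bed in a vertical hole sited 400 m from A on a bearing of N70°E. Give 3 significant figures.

40.1 m

The hole lies 80° from the dip direction, so the down-dip offset is 400 × cos 80° = 69.46 m.
Depth = down-dip offset × tan(dip) = 69.46 × tan 30° = 69.46 × 0.5774
Depth = 40.10 m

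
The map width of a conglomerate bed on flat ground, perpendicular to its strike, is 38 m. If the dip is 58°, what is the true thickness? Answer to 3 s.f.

32.2 m

True thickness t = w · sin(dip) = 38 × sin 58°
t = 38 × 0.8480 = 32.226 m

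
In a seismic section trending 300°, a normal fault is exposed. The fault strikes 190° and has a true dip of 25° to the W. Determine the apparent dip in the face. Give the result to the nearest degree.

24°

The section lies 70° from the strike.
tan α = tan 25° × sin 70° = 0.4663 × 0.9397 = 0.4382
α = arctan(0.4382) = 23.66°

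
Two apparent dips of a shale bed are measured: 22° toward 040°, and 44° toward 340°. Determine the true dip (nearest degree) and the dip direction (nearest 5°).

Each apparent-dip line lies in the plane. As unit vectors (x east, y north, z up), v₁ plunges 22°→040° and v₂ plunges 44°→340°.
n = v₁ × v₂ = (-0.240, 0.506, 0.578) (taken with n_z > 0).
Dip δ = arctan(|n_h|/n_z) = arctan(0.560/0.578) = 44.1°.
Dip direction = azimuth of (n_x, n_y) = atan2(-0.240, 0.506) = 335°.

true dip 44°, dip direction 335°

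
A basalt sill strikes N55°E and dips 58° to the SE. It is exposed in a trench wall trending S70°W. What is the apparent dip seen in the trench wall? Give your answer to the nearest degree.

22°

The strike is N55°E and the section trends S70°W; the acute angle between them is β = 15°.
tan(apparent dip) = tan 58° · sin 15° = 0.4142
apparent dip = arctan 0.4142 = 22.50°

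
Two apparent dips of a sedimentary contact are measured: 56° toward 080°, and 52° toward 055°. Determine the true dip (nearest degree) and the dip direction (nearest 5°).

The two traces are lines in the plane: v₁ = (sin 80°·cos 56°, cos 80°·cos 56°, −sin 56°), v₂ = (sin 55°·cos 52°, cos 55°·cos 52°, −sin 52°).
n = v₁ × v₂ = (0.216, 0.016, 0.145) (taken with n_z > 0).
tan δ = √(n_x²+n_y²)/n_z = 0.217/0.145, so δ = 56.1°.
Dip direction = atan2(0.216, 0.016) = 86° (azimuth of n's horizontal projection).

true dip 56°, dip direction 085°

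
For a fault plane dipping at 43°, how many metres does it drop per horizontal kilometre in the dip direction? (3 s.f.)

drop per km = 1000 × tan 43° = 1000 × 0.9325

933 m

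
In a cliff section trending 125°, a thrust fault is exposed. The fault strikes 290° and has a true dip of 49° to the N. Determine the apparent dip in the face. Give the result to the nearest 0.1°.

16.6°

The section lies 15° from the strike.
tan α = tan 49° × sin 15° = 1.1504 × 0.2588 = 0.2977
α = arctan(0.2977) = 16.58°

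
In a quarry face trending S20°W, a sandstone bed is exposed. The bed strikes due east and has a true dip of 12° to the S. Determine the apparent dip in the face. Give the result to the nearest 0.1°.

11.3°

The strike is due east and the section trends S20°W; the acute angle between them is β = 70°.
tan α = tan 12° × sin 70° = 0.2126 × 0.9397 = 0.1997
α = arctan(0.1997) = 11.30°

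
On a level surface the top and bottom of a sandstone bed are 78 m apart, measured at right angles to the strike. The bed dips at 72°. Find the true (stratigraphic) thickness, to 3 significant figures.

74.2 m

True thickness t = w · sin(dip) = 78 × sin 72°
t = 78 × 0.9511 = 74.182 m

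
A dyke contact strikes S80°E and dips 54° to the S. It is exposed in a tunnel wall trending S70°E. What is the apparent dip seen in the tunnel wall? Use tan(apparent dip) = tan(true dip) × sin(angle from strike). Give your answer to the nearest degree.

The strike is S80°E and the section trends S70°E; the acute angle between them is β = 10°.
tan α = tan 54° × sin 10° = 1.3764 × 0.1736 = 0.2390
α = arctan(0.2390) = 13.44°

13°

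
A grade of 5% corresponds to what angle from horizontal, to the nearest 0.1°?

2.9°

tan θ = 5/100 = 0.0500
θ = arctan(0.0500) = 2.86°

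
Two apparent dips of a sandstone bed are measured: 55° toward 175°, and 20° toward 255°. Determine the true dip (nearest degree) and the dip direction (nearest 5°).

Represent each trace as a vector plunging at its apparent dip toward its trend (east-north-up frame): v₁ = (0.050, -0.571, -0.819), v₂ = (-0.908, -0.243, -0.342).
n = v₁ × v₂ = (0.004, -0.761, 0.531) (taken with n_z > 0).
tan δ = √(n_x²+n_y²)/n_z = 0.761/0.531, so δ = 55.1°.
Dip direction = atan2(0.004, -0.761) = 180° (azimuth of n's horizontal projection).

true dip 55°, dip direction 180°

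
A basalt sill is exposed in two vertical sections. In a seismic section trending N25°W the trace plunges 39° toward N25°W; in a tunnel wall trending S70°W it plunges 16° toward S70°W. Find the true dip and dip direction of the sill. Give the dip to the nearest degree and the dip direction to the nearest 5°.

Represent each trace as a vector plunging at its apparent dip toward its trend (east-north-up frame): v₁ = (-0.328, 0.704, -0.629), v₂ = (-0.903, -0.329, -0.276).
Cross product v₁ × v₂ gives the pole to the plane: n ∝ (-0.401, 0.478, 0.744).
Dip δ = arctan(|n_h|/n_z) = arctan(0.624/0.744) = 40.0°.
Dip direction = atan2(-0.401, 0.478) = 320° (azimuth of n's horizontal projection).

true dip 40°, dip direction 320°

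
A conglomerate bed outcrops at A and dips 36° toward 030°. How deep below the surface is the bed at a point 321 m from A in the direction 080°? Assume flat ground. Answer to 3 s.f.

150 m

The hole lies 50° from the dip direction, so the down-dip offset is 321 × cos 50° = 206.33 m.
Depth = down-dip offset × tan(dip) = 206.33 × tan 36° = 206.33 × 0.7265
Depth = 149.91 m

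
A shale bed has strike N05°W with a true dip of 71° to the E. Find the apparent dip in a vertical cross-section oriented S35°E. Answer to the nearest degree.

The section lies 30° from the strike.
tan(apparent dip) = tan 71° · sin 30° = 1.4521
α = arctan(1.4521) = 55.45°

55°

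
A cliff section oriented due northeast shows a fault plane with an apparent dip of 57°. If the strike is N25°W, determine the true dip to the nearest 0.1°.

58.6°

β = acute angle between strike N25°W and section due northeast = 70°.
tan δ = tan α / sin β = tan 57° / sin 70° = 1.5399 / 0.9397 = 1.6387
δ = arctan(1.6387) = 58.61°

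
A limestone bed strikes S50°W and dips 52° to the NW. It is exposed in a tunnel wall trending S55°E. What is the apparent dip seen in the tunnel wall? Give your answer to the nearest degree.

The section lies 75° from the strike.
tan(apparent dip) = tan 52° · sin 75° = 1.2363
α = arctan(1.2363) = 51.03°

51°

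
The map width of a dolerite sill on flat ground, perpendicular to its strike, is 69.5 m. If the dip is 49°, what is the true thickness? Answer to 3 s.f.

True thickness t = w · sin(dip) = 69.5 × sin 49°
t = 69.5 × 0.7547 = 52.452 m

52.5 m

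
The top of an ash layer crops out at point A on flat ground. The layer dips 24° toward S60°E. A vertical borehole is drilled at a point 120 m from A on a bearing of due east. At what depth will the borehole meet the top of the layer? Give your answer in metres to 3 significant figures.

The hole lies 30° from the dip direction, so the down-dip offset is 120 × cos 30° = 103.92 m.
Depth = down-dip offset × tan(dip) = 103.92 × tan 24° = 103.92 × 0.4452
Depth = 46.27 m

46.3 m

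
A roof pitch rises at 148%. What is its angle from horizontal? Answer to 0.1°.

56.0°

tan θ = 148/100 = 1.4800
θ = arctan(1.4800) = 55.95°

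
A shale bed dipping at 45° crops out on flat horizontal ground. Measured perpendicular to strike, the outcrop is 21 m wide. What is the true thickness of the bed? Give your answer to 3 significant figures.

True thickness t = w · sin(dip) = 21 × sin 45°
t = 21 × 0.7071 = 14.849 m

14.8 m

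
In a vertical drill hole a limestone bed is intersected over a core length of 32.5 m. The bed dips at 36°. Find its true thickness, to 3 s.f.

26.3 m

True thickness t = h · cos(dip) = 32.5 × cos 36°
t = 32.5 × 0.8090 = 26.293 m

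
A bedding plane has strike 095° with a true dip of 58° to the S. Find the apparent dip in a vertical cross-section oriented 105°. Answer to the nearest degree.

The strike is 095° and the section trends 105°; the acute angle between them is β = 10°.
tan(apparent dip) = tan 58° · sin 10° = 0.2779
α = arctan(0.2779) = 15.53°

16°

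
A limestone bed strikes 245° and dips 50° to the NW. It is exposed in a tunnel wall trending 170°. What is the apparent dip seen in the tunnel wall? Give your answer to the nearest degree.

The section lies 75° from the strike.
tan α = tan 50° × sin 75° = 1.1918 × 0.9659 = 1.1511
α = arctan(1.1511) = 49.02°

49°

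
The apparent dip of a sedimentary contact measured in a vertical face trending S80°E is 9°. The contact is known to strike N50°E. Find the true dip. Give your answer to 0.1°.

The section is 50° from the strike.
tan δ = tan α / sin β = tan 9° / sin 50° = 0.1584 / 0.7660 = 0.2068
true dip = arctan 0.2068 = 11.68°

11.7°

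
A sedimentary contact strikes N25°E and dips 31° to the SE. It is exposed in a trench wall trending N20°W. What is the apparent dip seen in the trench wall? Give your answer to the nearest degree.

23°

Angle between strike (N25°E) and section (N20°W): β = 45°.
tan α = tan 31° × sin 45° = 0.6009 × 0.7071 = 0.4249
apparent dip = arctan 0.4249 = 23.02°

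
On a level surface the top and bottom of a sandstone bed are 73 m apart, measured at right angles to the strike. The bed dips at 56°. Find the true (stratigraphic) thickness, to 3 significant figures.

60.5 m

True thickness t = w · sin(dip) = 73 × sin 56°
t = 73 × 0.8290 = 60.520 m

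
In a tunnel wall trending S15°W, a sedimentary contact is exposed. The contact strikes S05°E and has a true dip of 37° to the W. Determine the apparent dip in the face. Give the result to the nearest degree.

The strike is S05°E and the section trends S15°W; the acute angle between them is β = 20°.
tan(apparent dip) = tan 37° · sin 20° = 0.2577
α = arctan(0.2577) = 14.45°

14°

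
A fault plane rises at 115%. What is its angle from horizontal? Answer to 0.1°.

tan θ = 115/100 = 1.1500
θ = arctan(1.1500) = 48.99°

49.0°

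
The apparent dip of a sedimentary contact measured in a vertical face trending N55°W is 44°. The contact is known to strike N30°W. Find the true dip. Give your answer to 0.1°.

66.4°

The section is 25° from the strike.
tan(true dip) = tan 44° / sin 25° = 2.2850
δ = arctan(2.2850) = 66.36°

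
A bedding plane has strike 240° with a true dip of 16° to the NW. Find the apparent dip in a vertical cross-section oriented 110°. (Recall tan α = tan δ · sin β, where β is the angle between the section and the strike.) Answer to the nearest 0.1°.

12.4°

The strike is 240° and the section trends 110°; the acute angle between them is β = 50°.
tan(apparent dip) = tan 16° · sin 50° = 0.2197
apparent dip = arctan 0.2197 = 12.39°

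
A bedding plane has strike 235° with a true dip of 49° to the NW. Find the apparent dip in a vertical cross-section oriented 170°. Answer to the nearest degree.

46°

Angle between strike (235°) and section (170°): β = 65°.
tan(apparent dip) = tan 49° · sin 65° = 1.0426
α = arctan(1.0426) = 46.19°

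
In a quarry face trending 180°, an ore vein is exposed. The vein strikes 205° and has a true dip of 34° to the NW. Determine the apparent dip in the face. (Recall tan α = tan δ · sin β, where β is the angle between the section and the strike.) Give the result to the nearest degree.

Angle between strike (205°) and section (180°): β = 25°.
tan α = tan 34° × sin 25° = 0.6745 × 0.4226 = 0.2851
α = arctan(0.2851) = 15.91°

16°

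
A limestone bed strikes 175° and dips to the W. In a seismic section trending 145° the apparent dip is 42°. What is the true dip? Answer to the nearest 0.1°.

β = acute angle between strike 175° and section 145° = 30°.
tan δ = tan α / sin β = tan 42° / sin 30° = 0.9004 / 0.5000 = 1.8008
δ = arctan(1.8008) = 60.96°

61.0°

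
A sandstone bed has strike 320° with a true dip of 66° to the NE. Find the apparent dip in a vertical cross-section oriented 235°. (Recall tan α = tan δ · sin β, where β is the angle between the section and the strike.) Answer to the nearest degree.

The section lies 85° from the strike.
tan α = tan 66° × sin 85° = 2.2460 × 0.9962 = 2.2375
apparent dip = arctan 2.2375 = 65.92°

66°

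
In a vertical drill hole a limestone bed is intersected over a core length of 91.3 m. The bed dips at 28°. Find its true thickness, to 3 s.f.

True thickness t = h · cos(dip) = 91.3 × cos 28°
t = 91.3 × 0.8829 = 80.613 m

80.6 m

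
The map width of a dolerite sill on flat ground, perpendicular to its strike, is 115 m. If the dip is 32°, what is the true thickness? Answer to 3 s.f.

True thickness t = w · sin(dip) = 115 × sin 32°
t = 115 × 0.5299 = 60.941 m

60.9 m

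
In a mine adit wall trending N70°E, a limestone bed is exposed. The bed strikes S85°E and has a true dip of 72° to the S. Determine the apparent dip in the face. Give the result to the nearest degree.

52°

The strike is S85°E and the section trends N70°E; the acute angle between them is β = 25°.
tan α = tan 72° × sin 25° = 3.0777 × 0.4226 = 1.3007
apparent dip = arctan 1.3007 = 52.45°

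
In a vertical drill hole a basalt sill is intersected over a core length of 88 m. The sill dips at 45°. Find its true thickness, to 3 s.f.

True thickness t = h · cos(dip) = 88 × cos 45°
t = 88 × 0.7071 = 62.225 m

62.2 m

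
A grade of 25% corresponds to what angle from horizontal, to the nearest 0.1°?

tan θ = 25/100 = 0.2500
θ = arctan(0.2500) = 14.04°

14.0°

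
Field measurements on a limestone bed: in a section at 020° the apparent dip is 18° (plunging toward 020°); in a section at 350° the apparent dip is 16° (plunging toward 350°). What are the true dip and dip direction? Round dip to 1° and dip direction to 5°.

The two traces are lines in the plane: v₁ = (sin 20°·cos 18°, cos 20°·cos 18°, −sin 18°), v₂ = (sin 350°·cos 16°, cos 350°·cos 16°, −sin 16°).
n = v₁ × v₂ = (0.046, 0.141, 0.457) (taken with n_z > 0).
True dip = arccos(n_z / |n|) = arccos(0.9510) = 18.0°.
Dip direction = atan2(0.046, 0.141) = 18° (azimuth of n's horizontal projection).

true dip 18°, dip direction 020°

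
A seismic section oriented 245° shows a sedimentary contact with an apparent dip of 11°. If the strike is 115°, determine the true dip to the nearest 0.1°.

The section is 50° from the strike.
tan δ = tan α / sin β = tan 11° / sin 50° = 0.1944 / 0.7660 = 0.2537
δ = arctan(0.2537) = 14.24°

14.2°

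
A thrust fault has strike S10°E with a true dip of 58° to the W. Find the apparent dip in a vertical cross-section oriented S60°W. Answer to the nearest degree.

The section lies 70° from the strike.
tan(apparent dip) = tan 58° · sin 70° = 1.5038
apparent dip = arctan 1.5038 = 56.38°

56°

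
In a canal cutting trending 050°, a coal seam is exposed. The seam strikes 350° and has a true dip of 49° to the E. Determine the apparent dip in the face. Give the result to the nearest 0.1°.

44.9°

The strike is 350° and the section trends 050°; the acute angle between them is β = 60°.
tan(apparent dip) = tan 49° · sin 60° = 0.9962
apparent dip = arctan 0.9962 = 44.89°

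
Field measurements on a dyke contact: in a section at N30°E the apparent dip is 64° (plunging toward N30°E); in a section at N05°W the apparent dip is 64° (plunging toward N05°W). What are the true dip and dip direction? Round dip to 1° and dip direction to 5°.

true dip 65°, dip direction 010°

Represent each trace as a vector plunging at its apparent dip toward its trend (east-north-up frame): v₁ = (0.219, 0.380, -0.899), v₂ = (-0.038, 0.437, -0.899).
Cross product v₁ × v₂ gives the pole to the plane: n ∝ (0.051, 0.231, 0.110).
True dip = arccos(n_z / |n|) = arccos(0.4218) = 65.1°.
Dip direction = atan2(0.051, 0.231) = 12° (azimuth of n's horizontal projection).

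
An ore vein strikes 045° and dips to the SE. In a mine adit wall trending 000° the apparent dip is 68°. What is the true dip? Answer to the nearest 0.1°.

β = acute angle between strike 045° and section 000° = 45°.
tan(true dip) = tan 68° / sin 45° = 3.5003
δ = arctan(3.5003) = 74.06°

74.1°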